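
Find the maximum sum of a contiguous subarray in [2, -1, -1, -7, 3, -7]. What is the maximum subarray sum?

Using Kadane's algorithm on [2, -1, -1, -7, 3, -7]:

Scanning through the array:
Position 1 (value -1): max_ending_here = 1, max_so_far = 2
Position 2 (value -1): max_ending_here = 0, max_so_far = 2
Position 3 (value -7): max_ending_here = -7, max_so_far = 2
Position 4 (value 3): max_ending_here = 3, max_so_far = 3
Position 5 (value -7): max_ending_here = -4, max_so_far = 3

Maximum subarray: [3]
Maximum sum: 3

The maximum subarray is [3] with sum 3. This subarray runs from index 4 to index 4.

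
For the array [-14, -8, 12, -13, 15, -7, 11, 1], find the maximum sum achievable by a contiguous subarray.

Using Kadane's algorithm on [-14, -8, 12, -13, 15, -7, 11, 1]:

Scanning through the array:
Position 1 (value -8): max_ending_here = -8, max_so_far = -8
Position 2 (value 12): max_ending_here = 12, max_so_far = 12
Position 3 (value -13): max_ending_here = -1, max_so_far = 12
Position 4 (value 15): max_ending_here = 15, max_so_far = 15
Position 5 (value -7): max_ending_here = 8, max_so_far = 15
Position 6 (value 11): max_ending_here = 19, max_so_far = 19
Position 7 (value 1): max_ending_here = 20, max_so_far = 20

Maximum subarray: [15, -7, 11, 1]
Maximum sum: 20

The maximum subarray is [15, -7, 11, 1] with sum 20. This subarray runs from index 4 to index 7.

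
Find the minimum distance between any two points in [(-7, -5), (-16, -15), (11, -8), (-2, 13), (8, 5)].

Computing all pairwise distances among 5 points:

d((-7, -5), (-16, -15)) = 13.4536
d((-7, -5), (11, -8)) = 18.2483
d((-7, -5), (-2, 13)) = 18.6815
d((-7, -5), (8, 5)) = 18.0278
d((-16, -15), (11, -8)) = 27.8927
d((-16, -15), (-2, 13)) = 31.305
d((-16, -15), (8, 5)) = 31.241
d((11, -8), (-2, 13)) = 24.6982
d((11, -8), (8, 5)) = 13.3417
d((-2, 13), (8, 5)) = 12.8062 <-- minimum

Closest pair: (-2, 13) and (8, 5) with distance 12.8062

The closest pair is (-2, 13) and (8, 5) with Euclidean distance 12.8062. For 5 points, brute-force pairwise comparison is shown above. For large n, the divide-and-conquer algorithm (sort by x, recurse on halves, check the dividing strip) achieves O(n log n).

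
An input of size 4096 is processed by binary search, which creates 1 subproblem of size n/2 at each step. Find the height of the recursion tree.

For divide and conquer with division factor 2:

Problem sizes at each level:
Level 0: 4096
Level 1: 2048
Level 2: 1024
Level 3: 512
Level 4: 256
Level 5: 128
Level 6: 64
Level 7: 32
Level 8: 16
Level 9: 8
Level 10: 4
Level 11: 2
Level 12: 1

The root is level 0 and the size-1 base case is level 12 (the tree spans levels 0 through 12, i.e. 13 levels counting the root), so the depth is the number of divisions: log_2(4096) = 12

The recursion tree depth is log_2(4096) = 12. At each level, the problem size is divided by 2, so it takes 12 divisions to reduce to a base case of size 1. The algorithm makes 1 recursive call at each level.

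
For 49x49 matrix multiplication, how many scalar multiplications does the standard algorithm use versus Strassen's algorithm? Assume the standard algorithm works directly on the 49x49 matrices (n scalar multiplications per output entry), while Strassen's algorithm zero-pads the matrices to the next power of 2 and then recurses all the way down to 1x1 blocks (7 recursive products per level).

Matrix multiplication for 49x49 matrices:

Strassen's algorithm requires power-of-2 dimensions. Pad 49x49 to 64x64 (next power of 2).

Standard algorithm: 49^3 = 117649 multiplications
Strassen's algorithm: 7^(log2(64)) = 7^6 = 117649 multiplications
Savings: 117649 - 117649 = 0 multiplications

Standard: 117649 multiplications (49^3). Strassen: 117649 multiplications (7^6, after padding to 64x64). Strassen reduces 8 recursive multiplications to 7 at each level.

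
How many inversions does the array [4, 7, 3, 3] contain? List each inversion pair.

Finding inversions in [4, 7, 3, 3]:

(0, 2): arr[0]=4 > arr[2]=3
(0, 3): arr[0]=4 > arr[3]=3
(1, 2): arr[1]=7 > arr[2]=3
(1, 3): arr[1]=7 > arr[3]=3

Total inversions: 4

The array has 4 inversion(s): (0,2), (0,3), (1,2), (1,3). Each pair (i,j) satisfies i < j and arr[i] > arr[j].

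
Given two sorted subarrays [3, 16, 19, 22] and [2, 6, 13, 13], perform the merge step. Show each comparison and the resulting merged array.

Merging process:

Compare 3 vs 2: take 2 from right. Merged: [2]
Compare 3 vs 6: take 3 from left. Merged: [2, 3]
Compare 16 vs 6: take 6 from right. Merged: [2, 3, 6]
Compare 16 vs 13: take 13 from right. Merged: [2, 3, 6, 13]
Compare 16 vs 13: take 13 from right. Merged: [2, 3, 6, 13, 13]
Append remaining from left: [16, 19, 22]. Merged: [2, 3, 6, 13, 13, 16, 19, 22]

Final merged array: [2, 3, 6, 13, 13, 16, 19, 22]
Total comparisons: 5

The merged array is [2, 3, 6, 13, 13, 16, 19, 22], requiring 5 comparisons. The merge step runs in O(n) time where n is the total number of elements.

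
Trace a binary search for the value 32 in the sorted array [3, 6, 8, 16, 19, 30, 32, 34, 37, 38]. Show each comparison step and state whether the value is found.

Binary search for 32 in [3, 6, 8, 16, 19, 30, 32, 34, 37, 38]:

lo=0, hi=9, mid=4, arr[mid]=19 -> 19 < 32, search right half
lo=5, hi=9, mid=7, arr[mid]=34 -> 34 > 32, search left half
lo=5, hi=6, mid=5, arr[mid]=30 -> 30 < 32, search right half
lo=6, hi=6, mid=6, arr[mid]=32 -> Found target at index 6!

Binary search finds 32 at index 6 after 4 comparisons. The search repeatedly halves the search space by comparing with the middle element.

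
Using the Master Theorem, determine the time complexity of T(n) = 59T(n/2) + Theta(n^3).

Master Theorem for T(n) = 59T(n/2) + O(n^3):

a = 59, b = 2, c = 3
log_b(a) = log_2(59) = 5.8826

Case 1: c = 3 < log_2(59) = 5.8826
T(n) = O(n^(log_2 59))

For T(n) = 59T(n/2) + O(n^3): log_2(59) = 5.8826. This is Case 1 of the Master Theorem (c < log_b(a), work dominated by leaves), giving O(n^(log_2 59)).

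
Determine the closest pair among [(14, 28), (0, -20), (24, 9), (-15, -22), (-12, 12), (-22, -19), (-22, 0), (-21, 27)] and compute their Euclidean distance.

Computing all pairwise distances among 8 points:

d((14, 28), (0, -20)) = 50.0
d((14, 28), (24, 9)) = 21.4709
d((14, 28), (-15, -22)) = 57.8014
d((14, 28), (-12, 12)) = 30.5287
d((14, 28), (-22, -19)) = 59.203
d((14, 28), (-22, 0)) = 45.607
d((14, 28), (-21, 27)) = 35.0143
d((0, -20), (24, 9)) = 37.6431
d((0, -20), (-15, -22)) = 15.1327
d((0, -20), (-12, 12)) = 34.176
d((0, -20), (-22, -19)) = 22.0227
d((0, -20), (-22, 0)) = 29.7321
d((0, -20), (-21, 27)) = 51.4782
d((24, 9), (-15, -22)) = 49.8197
d((24, 9), (-12, 12)) = 36.1248
d((24, 9), (-22, -19)) = 53.8516
d((24, 9), (-22, 0)) = 46.8722
d((24, 9), (-21, 27)) = 48.4665
d((-15, -22), (-12, 12)) = 34.1321
d((-15, -22), (-22, -19)) = 7.6158 <-- minimum
d((-15, -22), (-22, 0)) = 23.0868
d((-15, -22), (-21, 27)) = 49.366
d((-12, 12), (-22, -19)) = 32.573
d((-12, 12), (-22, 0)) = 15.6205
d((-12, 12), (-21, 27)) = 17.4929
d((-22, -19), (-22, 0)) = 19.0
d((-22, -19), (-21, 27)) = 46.0109
d((-22, 0), (-21, 27)) = 27.0185

Closest pair: (-15, -22) and (-22, -19) with distance 7.6158

The closest pair is (-15, -22) and (-22, -19) with Euclidean distance 7.6158. For 8 points, brute-force pairwise comparison is shown above. For large n, the divide-and-conquer algorithm (sort by x, recurse on halves, check the dividing strip) achieves O(n log n).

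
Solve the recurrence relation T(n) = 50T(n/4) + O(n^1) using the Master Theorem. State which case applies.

Master Theorem for T(n) = 50T(n/4) + O(n^1):

a = 50, b = 4, c = 1
log_b(a) = log_4(50) = 2.8219

Case 1: c = 1 < log_4(50) = 2.8219
T(n) = O(n^(log_4 50))

For T(n) = 50T(n/4) + O(n^1): log_4(50) = 2.8219. This is Case 1 of the Master Theorem (c < log_b(a), work dominated by leaves), giving O(n^(log_4 50)).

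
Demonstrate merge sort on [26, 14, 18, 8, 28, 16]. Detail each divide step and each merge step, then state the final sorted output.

Merge sort trace:

Split: [26, 14, 18, 8, 28, 16] -> [26, 14, 18] and [8, 28, 16]
  Split: [26, 14, 18] -> [26] and [14, 18]
    Split: [14, 18] -> [14] and [18]
    Merge: [14] + [18] -> [14, 18]
  Merge: [26] + [14, 18] -> [14, 18, 26]
  Split: [8, 28, 16] -> [8] and [28, 16]
    Split: [28, 16] -> [28] and [16]
    Merge: [28] + [16] -> [16, 28]
  Merge: [8] + [16, 28] -> [8, 16, 28]
Merge: [14, 18, 26] + [8, 16, 28] -> [8, 14, 16, 18, 26, 28]

Final sorted array: [8, 14, 16, 18, 26, 28]

The merge sort proceeds by recursively splitting the array and merging sorted halves.
After all merges, the sorted array is [8, 14, 16, 18, 26, 28].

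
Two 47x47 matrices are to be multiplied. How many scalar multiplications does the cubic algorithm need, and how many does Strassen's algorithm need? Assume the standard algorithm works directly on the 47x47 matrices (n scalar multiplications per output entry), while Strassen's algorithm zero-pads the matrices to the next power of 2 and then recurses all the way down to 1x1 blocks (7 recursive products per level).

Matrix multiplication for 47x47 matrices:

Strassen's algorithm requires power-of-2 dimensions. Pad 47x47 to 64x64 (next power of 2).

Standard algorithm: 47^3 = 103823 multiplications
Strassen's algorithm: 7^(log2(64)) = 7^6 = 117649 multiplications
Difference: 103823 - 117649 = -13826 (Strassen uses MORE here due to padding overhead — for small or just-over-power-of-2 n, padding can outweigh the per-level savings)

Standard: 103823 multiplications (47^3). Strassen: 117649 multiplications (7^6, after padding to 64x64). Strassen reduces 8 recursive multiplications to 7 at each level.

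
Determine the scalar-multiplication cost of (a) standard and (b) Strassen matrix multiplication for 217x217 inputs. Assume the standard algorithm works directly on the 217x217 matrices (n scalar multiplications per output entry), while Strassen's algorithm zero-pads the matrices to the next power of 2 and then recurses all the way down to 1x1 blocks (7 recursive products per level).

Matrix multiplication for 217x217 matrices:

Strassen's algorithm requires power-of-2 dimensions. Pad 217x217 to 256x256 (next power of 2).

Standard algorithm: 217^3 = 10218313 multiplications
Strassen's algorithm: 7^(log2(256)) = 7^8 = 5764801 multiplications
Savings: 10218313 - 5764801 = 4453512 multiplications

Standard: 10218313 multiplications (217^3). Strassen: 5764801 multiplications (7^8, after padding to 256x256). Strassen reduces 8 recursive multiplications to 7 at each level.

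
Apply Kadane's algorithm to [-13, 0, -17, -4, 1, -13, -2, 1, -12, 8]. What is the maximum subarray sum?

Using Kadane's algorithm on [-13, 0, -17, -4, 1, -13, -2, 1, -12, 8]:

Scanning through the array:
Position 1 (value 0): max_ending_here = 0, max_so_far = 0
Position 2 (value -17): max_ending_here = -17, max_so_far = 0
Position 3 (value -4): max_ending_here = -4, max_so_far = 0
Position 4 (value 1): max_ending_here = 1, max_so_far = 1
Position 5 (value -13): max_ending_here = -12, max_so_far = 1
Position 6 (value -2): max_ending_here = -2, max_so_far = 1
Position 7 (value 1): max_ending_here = 1, max_so_far = 1
Position 8 (value -12): max_ending_here = -11, max_so_far = 1
Position 9 (value 8): max_ending_here = 8, max_so_far = 8

Maximum subarray: [8]
Maximum sum: 8

The maximum subarray is [8] with sum 8. This subarray runs from index 9 to index 9.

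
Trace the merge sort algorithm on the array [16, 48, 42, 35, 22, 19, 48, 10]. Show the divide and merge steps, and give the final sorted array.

Merge sort trace:

Split: [16, 48, 42, 35, 22, 19, 48, 10] -> [16, 48, 42, 35] and [22, 19, 48, 10]
  Split: [16, 48, 42, 35] -> [16, 48] and [42, 35]
    Split: [16, 48] -> [16] and [48]
    Merge: [16] + [48] -> [16, 48]
    Split: [42, 35] -> [42] and [35]
    Merge: [42] + [35] -> [35, 42]
  Merge: [16, 48] + [35, 42] -> [16, 35, 42, 48]
  Split: [22, 19, 48, 10] -> [22, 19] and [48, 10]
    Split: [22, 19] -> [22] and [19]
    Merge: [22] + [19] -> [19, 22]
    Split: [48, 10] -> [48] and [10]
    Merge: [48] + [10] -> [10, 48]
  Merge: [19, 22] + [10, 48] -> [10, 19, 22, 48]
Merge: [16, 35, 42, 48] + [10, 19, 22, 48] -> [10, 16, 19, 22, 35, 42, 48, 48]

Final sorted array: [10, 16, 19, 22, 35, 42, 48, 48]

The merge sort proceeds by recursively splitting the array and merging sorted halves.
After all merges, the sorted array is [10, 16, 19, 22, 35, 42, 48, 48].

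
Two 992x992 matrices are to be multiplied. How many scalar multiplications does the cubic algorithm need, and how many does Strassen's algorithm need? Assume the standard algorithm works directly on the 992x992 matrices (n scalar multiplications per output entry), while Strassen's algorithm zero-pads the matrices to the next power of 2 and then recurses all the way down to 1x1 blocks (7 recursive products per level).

Matrix multiplication for 992x992 matrices:

Strassen's algorithm requires power-of-2 dimensions. Pad 992x992 to 1024x1024 (next power of 2).

Standard algorithm: 992^3 = 976191488 multiplications
Strassen's algorithm: 7^(log2(1024)) = 7^10 = 282475249 multiplications
Savings: 976191488 - 282475249 = 693716239 multiplications

Standard: 976191488 multiplications (992^3). Strassen: 282475249 multiplications (7^10, after padding to 1024x1024). Strassen reduces 8 recursive multiplications to 7 at each level.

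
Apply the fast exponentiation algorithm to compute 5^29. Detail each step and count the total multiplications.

Computing 5^29 by squaring (build up from 5^1; each line after the first costs one multiplication):

5^1 = 5
5^2 = (5^1)^2 = 5^2 = 25
5^3 = 5 * 5^2 = 5 * 25 = 125
5^6 = (5^3)^2 = 125^2 = 15625
5^7 = 5 * 5^6 = 5 * 15625 = 78125
5^14 = (5^7)^2 = 78125^2 = 6103515625
5^28 = (5^14)^2 = 6103515625^2 = 37252902984619140625
5^29 = 5 * 5^28 = 5 * 37252902984619140625 = 186264514923095703125

Result: 186264514923095703125
Multiplications needed: 7 (7 lines after 5^1)

5^29 = 186264514923095703125. Using exponentiation by squaring, this requires 7 multiplications. The key idea: if the exponent is even, square the half-power; if odd, multiply by the base once.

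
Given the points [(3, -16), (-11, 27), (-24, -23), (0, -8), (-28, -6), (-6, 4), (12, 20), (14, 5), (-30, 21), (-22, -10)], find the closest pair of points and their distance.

Computing all pairwise distances among 10 points:

d((3, -16), (-11, 27)) = 45.2217
d((3, -16), (-24, -23)) = 27.8927
d((3, -16), (0, -8)) = 8.544
d((3, -16), (-28, -6)) = 32.573
d((3, -16), (-6, 4)) = 21.9317
d((3, -16), (12, 20)) = 37.108
d((3, -16), (14, 5)) = 23.7065
d((3, -16), (-30, 21)) = 49.5782
d((3, -16), (-22, -10)) = 25.7099
d((-11, 27), (-24, -23)) = 51.6624
d((-11, 27), (0, -8)) = 36.6879
d((-11, 27), (-28, -6)) = 37.1214
d((-11, 27), (-6, 4)) = 23.5372
d((-11, 27), (12, 20)) = 24.0416
d((-11, 27), (14, 5)) = 33.3017
d((-11, 27), (-30, 21)) = 19.9249
d((-11, 27), (-22, -10)) = 38.6005
d((-24, -23), (0, -8)) = 28.3019
d((-24, -23), (-28, -6)) = 17.4642
d((-24, -23), (-6, 4)) = 32.45
d((-24, -23), (12, 20)) = 56.0803
d((-24, -23), (14, 5)) = 47.2017
d((-24, -23), (-30, 21)) = 44.4072
d((-24, -23), (-22, -10)) = 13.1529
d((0, -8), (-28, -6)) = 28.0713
d((0, -8), (-6, 4)) = 13.4164
d((0, -8), (12, 20)) = 30.4631
d((0, -8), (14, 5)) = 19.105
d((0, -8), (-30, 21)) = 41.7253
d((0, -8), (-22, -10)) = 22.0907
d((-28, -6), (-6, 4)) = 24.1661
d((-28, -6), (12, 20)) = 47.7074
d((-28, -6), (14, 5)) = 43.4166
d((-28, -6), (-30, 21)) = 27.074
d((-28, -6), (-22, -10)) = 7.2111 <-- minimum
d((-6, 4), (12, 20)) = 24.0832
d((-6, 4), (14, 5)) = 20.025
d((-6, 4), (-30, 21)) = 29.4109
d((-6, 4), (-22, -10)) = 21.2603
d((12, 20), (14, 5)) = 15.1327
d((12, 20), (-30, 21)) = 42.0119
d((12, 20), (-22, -10)) = 45.3431
d((14, 5), (-30, 21)) = 46.8188
d((14, 5), (-22, -10)) = 39.0
d((-30, 21), (-22, -10)) = 32.0156

Closest pair: (-28, -6) and (-22, -10) with distance 7.2111

The closest pair is (-28, -6) and (-22, -10) with Euclidean distance 7.2111. For 10 points, brute-force pairwise comparison is shown above. For large n, the divide-and-conquer algorithm (sort by x, recurse on halves, check the dividing strip) achieves O(n log n).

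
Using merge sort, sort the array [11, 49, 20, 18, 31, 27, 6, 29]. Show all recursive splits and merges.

Merge sort trace:

Split: [11, 49, 20, 18, 31, 27, 6, 29] -> [11, 49, 20, 18] and [31, 27, 6, 29]
  Split: [11, 49, 20, 18] -> [11, 49] and [20, 18]
    Split: [11, 49] -> [11] and [49]
    Merge: [11] + [49] -> [11, 49]
    Split: [20, 18] -> [20] and [18]
    Merge: [20] + [18] -> [18, 20]
  Merge: [11, 49] + [18, 20] -> [11, 18, 20, 49]
  Split: [31, 27, 6, 29] -> [31, 27] and [6, 29]
    Split: [31, 27] -> [31] and [27]
    Merge: [31] + [27] -> [27, 31]
    Split: [6, 29] -> [6] and [29]
    Merge: [6] + [29] -> [6, 29]
  Merge: [27, 31] + [6, 29] -> [6, 27, 29, 31]
Merge: [11, 18, 20, 49] + [6, 27, 29, 31] -> [6, 11, 18, 20, 27, 29, 31, 49]

Final sorted array: [6, 11, 18, 20, 27, 29, 31, 49]

The merge sort proceeds by recursively splitting the array and merging sorted halves.
After all merges, the sorted array is [6, 11, 18, 20, 27, 29, 31, 49].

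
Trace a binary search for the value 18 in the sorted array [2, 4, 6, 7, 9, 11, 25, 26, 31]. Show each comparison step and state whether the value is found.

Binary search for 18 in [2, 4, 6, 7, 9, 11, 25, 26, 31]:

lo=0, hi=8, mid=4, arr[mid]=9 -> 9 < 18, search right half
lo=5, hi=8, mid=6, arr[mid]=25 -> 25 > 18, search left half
lo=5, hi=5, mid=5, arr[mid]=11 -> 11 < 18, search right half
lo=6 > hi=5, target 18 not found

Binary search determines that 18 is not in the array after 3 comparisons. The search space was exhausted without finding the target.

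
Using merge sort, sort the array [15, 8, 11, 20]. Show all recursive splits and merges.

Merge sort trace:

Split: [15, 8, 11, 20] -> [15, 8] and [11, 20]
  Split: [15, 8] -> [15] and [8]
  Merge: [15] + [8] -> [8, 15]
  Split: [11, 20] -> [11] and [20]
  Merge: [11] + [20] -> [11, 20]
Merge: [8, 15] + [11, 20] -> [8, 11, 15, 20]

Final sorted array: [8, 11, 15, 20]

The merge sort proceeds by recursively splitting the array and merging sorted halves.
After all merges, the sorted array is [8, 11, 15, 20].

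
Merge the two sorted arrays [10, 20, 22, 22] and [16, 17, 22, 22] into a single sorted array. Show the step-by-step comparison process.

Merging process:

Compare 10 vs 16: take 10 from left. Merged: [10]
Compare 20 vs 16: take 16 from right. Merged: [10, 16]
Compare 20 vs 17: take 17 from right. Merged: [10, 16, 17]
Compare 20 vs 22: take 20 from left. Merged: [10, 16, 17, 20]
Compare 22 vs 22: take 22 from left. Merged: [10, 16, 17, 20, 22]
Compare 22 vs 22: take 22 from left. Merged: [10, 16, 17, 20, 22, 22]
Append remaining from right: [22, 22]. Merged: [10, 16, 17, 20, 22, 22, 22, 22]

Final merged array: [10, 16, 17, 20, 22, 22, 22, 22]
Total comparisons: 6

The merged array is [10, 16, 17, 20, 22, 22, 22, 22], requiring 6 comparisons. The merge step runs in O(n) time where n is the total number of elements.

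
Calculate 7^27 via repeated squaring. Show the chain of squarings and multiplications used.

Computing 7^27 by squaring (build up from 7^1; each line after the first costs one multiplication):

7^1 = 7
7^2 = (7^1)^2 = 7^2 = 49
7^3 = 7 * 7^2 = 7 * 49 = 343
7^6 = (7^3)^2 = 343^2 = 117649
7^12 = (7^6)^2 = 117649^2 = 13841287201
7^13 = 7 * 7^12 = 7 * 13841287201 = 96889010407
7^26 = (7^13)^2 = 96889010407^2 = 9387480337647754305649
7^27 = 7 * 7^26 = 7 * 9387480337647754305649 = 65712362363534280139543

Result: 65712362363534280139543
Multiplications needed: 7 (7 lines after 7^1)

7^27 = 65712362363534280139543. Using exponentiation by squaring, this requires 7 multiplications. The key idea: if the exponent is even, square the half-power; if odd, multiply by the base once.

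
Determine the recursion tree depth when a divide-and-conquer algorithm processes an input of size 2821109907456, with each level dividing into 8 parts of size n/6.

For divide and conquer with division factor 6:

Problem sizes at each level:
Level 0: 2821109907456
Level 1: 470184984576
Level 2: 78364164096
Level 3: 13060694016
Level 4: 2176782336
Level 5: 362797056
Level 6: 60466176
Level 7: 10077696
Level 8: 1679616
Level 9: 279936
Level 10: 46656
Level 11: 7776
Level 12: 1296
Level 13: 216
Level 14: 36
Level 15: 6
Level 16: 1

The root is level 0 and the size-1 base case is level 16 (the tree spans levels 0 through 16, i.e. 17 levels counting the root), so the depth is the number of divisions: log_6(2821109907456) = 16

The recursion tree depth is log_6(2821109907456) = 16. At each level, the problem size is divided by 6, so it takes 16 divisions to reduce to a base case of size 1. The algorithm makes 8 recursive calls at each level.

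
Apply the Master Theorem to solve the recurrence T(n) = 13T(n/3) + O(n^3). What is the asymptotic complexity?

Master Theorem for T(n) = 13T(n/3) + O(n^3):

a = 13, b = 3, c = 3
log_b(a) = log_3(13) = 2.3347

Case 3: c = 3 > log_3(13) = 2.3347
T(n) = O(n^3) = O(n^3)

For T(n) = 13T(n/3) + O(n^3): log_3(13) = 2.3347. This is Case 3 of the Master Theorem (c > log_b(a), work dominated by root), giving O(n^3).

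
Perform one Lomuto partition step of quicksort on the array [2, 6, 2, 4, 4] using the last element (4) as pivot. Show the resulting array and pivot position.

Lomuto partition with pivot = 4:

Initial array: [2, 6, 2, 4, 4]

arr[0]=2 <= 4: swap with position 0, array becomes [2, 6, 2, 4, 4]
arr[1]=6 > 4: no swap
arr[2]=2 <= 4: swap with position 1, array becomes [2, 2, 6, 4, 4]
arr[3]=4 <= 4: swap with position 2, array becomes [2, 2, 4, 6, 4]

Place pivot at position 3: [2, 2, 4, 4, 6]
Pivot position: 3

After partitioning with pivot 4, the array becomes [2, 2, 4, 4, 6]. The pivot is placed at index 3. All elements to the left of the pivot are <= 4, and all elements to the right are > 4.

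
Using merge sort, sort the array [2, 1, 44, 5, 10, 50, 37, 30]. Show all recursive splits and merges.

Merge sort trace:

Split: [2, 1, 44, 5, 10, 50, 37, 30] -> [2, 1, 44, 5] and [10, 50, 37, 30]
  Split: [2, 1, 44, 5] -> [2, 1] and [44, 5]
    Split: [2, 1] -> [2] and [1]
    Merge: [2] + [1] -> [1, 2]
    Split: [44, 5] -> [44] and [5]
    Merge: [44] + [5] -> [5, 44]
  Merge: [1, 2] + [5, 44] -> [1, 2, 5, 44]
  Split: [10, 50, 37, 30] -> [10, 50] and [37, 30]
    Split: [10, 50] -> [10] and [50]
    Merge: [10] + [50] -> [10, 50]
    Split: [37, 30] -> [37] and [30]
    Merge: [37] + [30] -> [30, 37]
  Merge: [10, 50] + [30, 37] -> [10, 30, 37, 50]
Merge: [1, 2, 5, 44] + [10, 30, 37, 50] -> [1, 2, 5, 10, 30, 37, 44, 50]

Final sorted array: [1, 2, 5, 10, 30, 37, 44, 50]

The merge sort proceeds by recursively splitting the array and merging sorted halves.
After all merges, the sorted array is [1, 2, 5, 10, 30, 37, 44, 50].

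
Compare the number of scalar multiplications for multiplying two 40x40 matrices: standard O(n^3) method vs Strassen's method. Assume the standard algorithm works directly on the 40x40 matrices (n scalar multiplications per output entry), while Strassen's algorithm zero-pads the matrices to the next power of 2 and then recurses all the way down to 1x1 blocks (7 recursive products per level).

Matrix multiplication for 40x40 matrices:

Strassen's algorithm requires power-of-2 dimensions. Pad 40x40 to 64x64 (next power of 2).

Standard algorithm: 40^3 = 64000 multiplications
Strassen's algorithm: 7^(log2(64)) = 7^6 = 117649 multiplications
Difference: 64000 - 117649 = -53649 (Strassen uses MORE here due to padding overhead — for small or just-over-power-of-2 n, padding can outweigh the per-level savings)

Standard: 64000 multiplications (40^3). Strassen: 117649 multiplications (7^6, after padding to 64x64). Strassen reduces 8 recursive multiplications to 7 at each level.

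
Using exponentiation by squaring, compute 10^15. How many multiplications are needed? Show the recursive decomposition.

Computing 10^15 by squaring (build up from 10^1; each line after the first costs one multiplication):

10^1 = 10
10^2 = (10^1)^2 = 10^2 = 100
10^3 = 10 * 10^2 = 10 * 100 = 1000
10^6 = (10^3)^2 = 1000^2 = 1000000
10^7 = 10 * 10^6 = 10 * 1000000 = 10000000
10^14 = (10^7)^2 = 10000000^2 = 100000000000000
10^15 = 10 * 10^14 = 10 * 100000000000000 = 1000000000000000

Result: 1000000000000000
Multiplications needed: 6 (6 lines after 10^1)

10^15 = 1000000000000000. Using exponentiation by squaring, this requires 6 multiplications. The key idea: if the exponent is even, square the half-power; if odd, multiply by the base once.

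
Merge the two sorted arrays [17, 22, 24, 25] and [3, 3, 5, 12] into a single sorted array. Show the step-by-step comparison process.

Merging process:

Compare 17 vs 3: take 3 from right. Merged: [3]
Compare 17 vs 3: take 3 from right. Merged: [3, 3]
Compare 17 vs 5: take 5 from right. Merged: [3, 3, 5]
Compare 17 vs 12: take 12 from right. Merged: [3, 3, 5, 12]
Append remaining from left: [17, 22, 24, 25]. Merged: [3, 3, 5, 12, 17, 22, 24, 25]

Final merged array: [3, 3, 5, 12, 17, 22, 24, 25]
Total comparisons: 4

The merged array is [3, 3, 5, 12, 17, 22, 24, 25], requiring 4 comparisons. The merge step runs in O(n) time where n is the total number of elements.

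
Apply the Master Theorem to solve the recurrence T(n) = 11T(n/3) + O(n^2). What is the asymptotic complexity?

Master Theorem for T(n) = 11T(n/3) + O(n^2):

a = 11, b = 3, c = 2
log_b(a) = log_3(11) = 2.1827

Case 1: c = 2 < log_3(11) = 2.1827
T(n) = O(n^(log_3 11))

For T(n) = 11T(n/3) + O(n^2): log_3(11) = 2.1827. This is Case 1 of the Master Theorem (c < log_b(a), work dominated by leaves), giving O(n^(log_3 11)).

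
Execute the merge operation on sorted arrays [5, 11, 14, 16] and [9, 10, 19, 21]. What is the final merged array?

Merging process:

Compare 5 vs 9: take 5 from left. Merged: [5]
Compare 11 vs 9: take 9 from right. Merged: [5, 9]
Compare 11 vs 10: take 10 from right. Merged: [5, 9, 10]
Compare 11 vs 19: take 11 from left. Merged: [5, 9, 10, 11]
Compare 14 vs 19: take 14 from left. Merged: [5, 9, 10, 11, 14]
Compare 16 vs 19: take 16 from left. Merged: [5, 9, 10, 11, 14, 16]
Append remaining from right: [19, 21]. Merged: [5, 9, 10, 11, 14, 16, 19, 21]

Final merged array: [5, 9, 10, 11, 14, 16, 19, 21]
Total comparisons: 6

The merged array is [5, 9, 10, 11, 14, 16, 19, 21], requiring 6 comparisons. The merge step runs in O(n) time where n is the total number of elements.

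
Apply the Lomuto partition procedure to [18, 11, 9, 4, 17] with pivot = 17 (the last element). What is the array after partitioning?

Lomuto partition with pivot = 17:

Initial array: [18, 11, 9, 4, 17]

arr[0]=18 > 17: no swap
arr[1]=11 <= 17: swap with position 0, array becomes [11, 18, 9, 4, 17]
arr[2]=9 <= 17: swap with position 1, array becomes [11, 9, 18, 4, 17]
arr[3]=4 <= 17: swap with position 2, array becomes [11, 9, 4, 18, 17]

Place pivot at position 3: [11, 9, 4, 17, 18]
Pivot position: 3

After partitioning with pivot 17, the array becomes [11, 9, 4, 17, 18]. The pivot is placed at index 3. All elements to the left of the pivot are <= 17, and all elements to the right are > 17.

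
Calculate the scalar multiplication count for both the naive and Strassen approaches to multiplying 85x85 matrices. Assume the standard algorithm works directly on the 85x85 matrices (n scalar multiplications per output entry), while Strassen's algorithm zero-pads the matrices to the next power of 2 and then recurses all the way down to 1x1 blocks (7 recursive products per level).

Matrix multiplication for 85x85 matrices:

Strassen's algorithm requires power-of-2 dimensions. Pad 85x85 to 128x128 (next power of 2).

Standard algorithm: 85^3 = 614125 multiplications
Strassen's algorithm: 7^(log2(128)) = 7^7 = 823543 multiplications
Difference: 614125 - 823543 = -209418 (Strassen uses MORE here due to padding overhead — for small or just-over-power-of-2 n, padding can outweigh the per-level savings)

Standard: 614125 multiplications (85^3). Strassen: 823543 multiplications (7^7, after padding to 128x128). Strassen reduces 8 recursive multiplications to 7 at each level.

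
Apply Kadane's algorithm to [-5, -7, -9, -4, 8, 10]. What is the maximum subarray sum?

Using Kadane's algorithm on [-5, -7, -9, -4, 8, 10]:

Scanning through the array:
Position 1 (value -7): max_ending_here = -7, max_so_far = -5
Position 2 (value -9): max_ending_here = -9, max_so_far = -5
Position 3 (value -4): max_ending_here = -4, max_so_far = -4
Position 4 (value 8): max_ending_here = 8, max_so_far = 8
Position 5 (value 10): max_ending_here = 18, max_so_far = 18

Maximum subarray: [8, 10]
Maximum sum: 18

The maximum subarray is [8, 10] with sum 18. This subarray runs from index 4 to index 5.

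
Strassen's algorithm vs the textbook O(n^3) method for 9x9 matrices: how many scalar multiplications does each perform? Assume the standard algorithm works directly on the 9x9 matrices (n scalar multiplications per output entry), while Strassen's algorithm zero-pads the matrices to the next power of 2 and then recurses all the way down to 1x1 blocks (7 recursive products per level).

Matrix multiplication for 9x9 matrices:

Strassen's algorithm requires power-of-2 dimensions. Pad 9x9 to 16x16 (next power of 2).

Standard algorithm: 9^3 = 729 multiplications
Strassen's algorithm: 7^(log2(16)) = 7^4 = 2401 multiplications
Difference: 729 - 2401 = -1672 (Strassen uses MORE here due to padding overhead — for small or just-over-power-of-2 n, padding can outweigh the per-level savings)

Standard: 729 multiplications (9^3). Strassen: 2401 multiplications (7^4, after padding to 16x16). Strassen reduces 8 recursive multiplications to 7 at each level.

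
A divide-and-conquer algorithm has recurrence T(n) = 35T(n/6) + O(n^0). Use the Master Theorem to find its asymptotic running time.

Master Theorem for T(n) = 35T(n/6) + O(n^0):

a = 35, b = 6, c = 0
log_b(a) = log_6(35) = 1.9843

Case 1: c = 0 < log_6(35) = 1.9843
T(n) = O(n^(log_6 35))

For T(n) = 35T(n/6) + O(n^0): log_6(35) = 1.9843. This is Case 1 of the Master Theorem (c < log_b(a), work dominated by leaves), giving O(n^(log_6 35)).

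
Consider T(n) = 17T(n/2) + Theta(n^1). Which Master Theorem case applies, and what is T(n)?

Master Theorem for T(n) = 17T(n/2) + O(n^1):

a = 17, b = 2, c = 1
log_b(a) = log_2(17) = 4.0875

Case 1: c = 1 < log_2(17) = 4.0875
T(n) = O(n^(log_2 17))

For T(n) = 17T(n/2) + O(n^1): log_2(17) = 4.0875. This is Case 1 of the Master Theorem (c < log_b(a), work dominated by leaves), giving O(n^(log_2 17)).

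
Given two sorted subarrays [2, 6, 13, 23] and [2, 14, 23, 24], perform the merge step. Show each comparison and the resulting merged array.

Merging process:

Compare 2 vs 2: take 2 from left. Merged: [2]
Compare 6 vs 2: take 2 from right. Merged: [2, 2]
Compare 6 vs 14: take 6 from left. Merged: [2, 2, 6]
Compare 13 vs 14: take 13 from left. Merged: [2, 2, 6, 13]
Compare 23 vs 14: take 14 from right. Merged: [2, 2, 6, 13, 14]
Compare 23 vs 23: take 23 from left. Merged: [2, 2, 6, 13, 14, 23]
Append remaining from right: [23, 24]. Merged: [2, 2, 6, 13, 14, 23, 23, 24]

Final merged array: [2, 2, 6, 13, 14, 23, 23, 24]
Total comparisons: 6

The merged array is [2, 2, 6, 13, 14, 23, 23, 24], requiring 6 comparisons. The merge step runs in O(n) time where n is the total number of elements.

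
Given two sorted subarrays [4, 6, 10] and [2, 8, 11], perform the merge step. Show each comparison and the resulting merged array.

Merging process:

Compare 4 vs 2: take 2 from right. Merged: [2]
Compare 4 vs 8: take 4 from left. Merged: [2, 4]
Compare 6 vs 8: take 6 from left. Merged: [2, 4, 6]
Compare 10 vs 8: take 8 from right. Merged: [2, 4, 6, 8]
Compare 10 vs 11: take 10 from left. Merged: [2, 4, 6, 8, 10]
Append remaining from right: [11]. Merged: [2, 4, 6, 8, 10, 11]

Final merged array: [2, 4, 6, 8, 10, 11]
Total comparisons: 5

The merged array is [2, 4, 6, 8, 10, 11], requiring 5 comparisons. The merge step runs in O(n) time where n is the total number of elements.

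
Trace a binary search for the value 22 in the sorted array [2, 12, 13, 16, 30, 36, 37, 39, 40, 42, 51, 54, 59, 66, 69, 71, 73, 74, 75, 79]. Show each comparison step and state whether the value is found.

Binary search for 22 in [2, 12, 13, 16, 30, 36, 37, 39, 40, 42, 51, 54, 59, 66, 69, 71, 73, 74, 75, 79]:

lo=0, hi=19, mid=9, arr[mid]=42 -> 42 > 22, search left half
lo=0, hi=8, mid=4, arr[mid]=30 -> 30 > 22, search left half
lo=0, hi=3, mid=1, arr[mid]=12 -> 12 < 22, search right half
lo=2, hi=3, mid=2, arr[mid]=13 -> 13 < 22, search right half
lo=3, hi=3, mid=3, arr[mid]=16 -> 16 < 22, search right half
lo=4 > hi=3, target 22 not found

Binary search determines that 22 is not in the array after 5 comparisons. The search space was exhausted without finding the target.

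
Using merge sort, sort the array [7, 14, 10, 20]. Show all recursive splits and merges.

Merge sort trace:

Split: [7, 14, 10, 20] -> [7, 14] and [10, 20]
  Split: [7, 14] -> [7] and [14]
  Merge: [7] + [14] -> [7, 14]
  Split: [10, 20] -> [10] and [20]
  Merge: [10] + [20] -> [10, 20]
Merge: [7, 14] + [10, 20] -> [7, 10, 14, 20]

Final sorted array: [7, 10, 14, 20]

The merge sort proceeds by recursively splitting the array and merging sorted halves.
After all merges, the sorted array is [7, 10, 14, 20].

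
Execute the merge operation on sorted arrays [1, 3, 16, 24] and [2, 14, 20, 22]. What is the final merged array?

Merging process:

Compare 1 vs 2: take 1 from left. Merged: [1]
Compare 3 vs 2: take 2 from right. Merged: [1, 2]
Compare 3 vs 14: take 3 from left. Merged: [1, 2, 3]
Compare 16 vs 14: take 14 from right. Merged: [1, 2, 3, 14]
Compare 16 vs 20: take 16 from left. Merged: [1, 2, 3, 14, 16]
Compare 24 vs 20: take 20 from right. Merged: [1, 2, 3, 14, 16, 20]
Compare 24 vs 22: take 22 from right. Merged: [1, 2, 3, 14, 16, 20, 22]
Append remaining from left: [24]. Merged: [1, 2, 3, 14, 16, 20, 22, 24]

Final merged array: [1, 2, 3, 14, 16, 20, 22, 24]
Total comparisons: 7

The merged array is [1, 2, 3, 14, 16, 20, 22, 24], requiring 7 comparisons. The merge step runs in O(n) time where n is the total number of elements.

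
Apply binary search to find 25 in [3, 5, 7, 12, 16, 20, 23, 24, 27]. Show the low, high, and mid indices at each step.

Binary search for 25 in [3, 5, 7, 12, 16, 20, 23, 24, 27]:

lo=0, hi=8, mid=4, arr[mid]=16 -> 16 < 25, search right half
lo=5, hi=8, mid=6, arr[mid]=23 -> 23 < 25, search right half
lo=7, hi=8, mid=7, arr[mid]=24 -> 24 < 25, search right half
lo=8, hi=8, mid=8, arr[mid]=27 -> 27 > 25, search left half
lo=8 > hi=7, target 25 not found

Binary search determines that 25 is not in the array after 4 comparisons. The search space was exhausted without finding the target.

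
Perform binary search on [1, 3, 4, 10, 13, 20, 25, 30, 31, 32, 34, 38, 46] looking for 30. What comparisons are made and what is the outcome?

Binary search for 30 in [1, 3, 4, 10, 13, 20, 25, 30, 31, 32, 34, 38, 46]:

lo=0, hi=12, mid=6, arr[mid]=25 -> 25 < 30, search right half
lo=7, hi=12, mid=9, arr[mid]=32 -> 32 > 30, search left half
lo=7, hi=8, mid=7, arr[mid]=30 -> Found target at index 7!

Binary search finds 30 at index 7 after 3 comparisons. The search repeatedly halves the search space by comparing with the middle element.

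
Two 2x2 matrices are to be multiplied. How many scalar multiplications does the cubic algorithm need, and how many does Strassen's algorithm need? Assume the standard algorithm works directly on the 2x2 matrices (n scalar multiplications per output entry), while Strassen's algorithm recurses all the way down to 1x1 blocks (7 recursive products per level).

Matrix multiplication for 2x2 matrices:

Standard algorithm: 2^3 = 8 multiplications
Strassen's algorithm: 7^(log2(2)) = 7^1 = 7 multiplications
Savings: 8 - 7 = 1 multiplications

Standard: 8 multiplications (2^3). Strassen: 7 multiplications (7^1). Strassen reduces 8 recursive multiplications to 7 at each level.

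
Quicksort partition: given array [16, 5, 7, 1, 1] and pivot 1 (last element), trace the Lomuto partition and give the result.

Lomuto partition with pivot = 1:

Initial array: [16, 5, 7, 1, 1]

arr[0]=16 > 1: no swap
arr[1]=5 > 1: no swap
arr[2]=7 > 1: no swap
arr[3]=1 <= 1: swap with position 0, array becomes [1, 5, 7, 16, 1]

Place pivot at position 1: [1, 1, 7, 16, 5]
Pivot position: 1

After partitioning with pivot 1, the array becomes [1, 1, 7, 16, 5]. The pivot is placed at index 1. All elements to the left of the pivot are <= 1, and all elements to the right are > 1.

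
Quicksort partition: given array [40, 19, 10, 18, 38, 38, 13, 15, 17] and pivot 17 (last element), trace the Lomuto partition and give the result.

Lomuto partition with pivot = 17:

Initial array: [40, 19, 10, 18, 38, 38, 13, 15, 17]

arr[0]=40 > 17: no swap
arr[1]=19 > 17: no swap
arr[2]=10 <= 17: swap with position 0, array becomes [10, 19, 40, 18, 38, 38, 13, 15, 17]
arr[3]=18 > 17: no swap
arr[4]=38 > 17: no swap
arr[5]=38 > 17: no swap
arr[6]=13 <= 17: swap with position 1, array becomes [10, 13, 40, 18, 38, 38, 19, 15, 17]
arr[7]=15 <= 17: swap with position 2, array becomes [10, 13, 15, 18, 38, 38, 19, 40, 17]

Place pivot at position 3: [10, 13, 15, 17, 38, 38, 19, 40, 18]
Pivot position: 3

After partitioning with pivot 17, the array becomes [10, 13, 15, 17, 38, 38, 19, 40, 18]. The pivot is placed at index 3. All elements to the left of the pivot are <= 17, and all elements to the right are > 17.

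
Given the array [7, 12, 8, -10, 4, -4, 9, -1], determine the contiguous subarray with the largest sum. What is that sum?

Using Kadane's algorithm on [7, 12, 8, -10, 4, -4, 9, -1]:

Scanning through the array:
Position 1 (value 12): max_ending_here = 19, max_so_far = 19
Position 2 (value 8): max_ending_here = 27, max_so_far = 27
Position 3 (value -10): max_ending_here = 17, max_so_far = 27
Position 4 (value 4): max_ending_here = 21, max_so_far = 27
Position 5 (value -4): max_ending_here = 17, max_so_far = 27
Position 6 (value 9): max_ending_here = 26, max_so_far = 27
Position 7 (value -1): max_ending_here = 25, max_so_far = 27

Maximum subarray: [7, 12, 8]
Maximum sum: 27

The maximum subarray is [7, 12, 8] with sum 27. This subarray runs from index 0 to index 2.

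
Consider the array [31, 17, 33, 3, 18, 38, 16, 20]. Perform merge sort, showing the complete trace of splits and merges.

Merge sort trace:

Split: [31, 17, 33, 3, 18, 38, 16, 20] -> [31, 17, 33, 3] and [18, 38, 16, 20]
  Split: [31, 17, 33, 3] -> [31, 17] and [33, 3]
    Split: [31, 17] -> [31] and [17]
    Merge: [31] + [17] -> [17, 31]
    Split: [33, 3] -> [33] and [3]
    Merge: [33] + [3] -> [3, 33]
  Merge: [17, 31] + [3, 33] -> [3, 17, 31, 33]
  Split: [18, 38, 16, 20] -> [18, 38] and [16, 20]
    Split: [18, 38] -> [18] and [38]
    Merge: [18] + [38] -> [18, 38]
    Split: [16, 20] -> [16] and [20]
    Merge: [16] + [20] -> [16, 20]
  Merge: [18, 38] + [16, 20] -> [16, 18, 20, 38]
Merge: [3, 17, 31, 33] + [16, 18, 20, 38] -> [3, 16, 17, 18, 20, 31, 33, 38]

Final sorted array: [3, 16, 17, 18, 20, 31, 33, 38]

The merge sort proceeds by recursively splitting the array and merging sorted halves.
After all merges, the sorted array is [3, 16, 17, 18, 20, 31, 33, 38].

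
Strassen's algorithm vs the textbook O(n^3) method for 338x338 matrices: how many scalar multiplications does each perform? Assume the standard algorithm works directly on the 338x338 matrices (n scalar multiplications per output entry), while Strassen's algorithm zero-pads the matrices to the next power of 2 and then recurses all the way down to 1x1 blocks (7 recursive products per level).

Matrix multiplication for 338x338 matrices:

Strassen's algorithm requires power-of-2 dimensions. Pad 338x338 to 512x512 (next power of 2).

Standard algorithm: 338^3 = 38614472 multiplications
Strassen's algorithm: 7^(log2(512)) = 7^9 = 40353607 multiplications
Difference: 38614472 - 40353607 = -1739135 (Strassen uses MORE here due to padding overhead — for small or just-over-power-of-2 n, padding can outweigh the per-level savings)

Standard: 38614472 multiplications (338^3). Strassen: 40353607 multiplications (7^9, after padding to 512x512). Strassen reduces 8 recursive multiplications to 7 at each level.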